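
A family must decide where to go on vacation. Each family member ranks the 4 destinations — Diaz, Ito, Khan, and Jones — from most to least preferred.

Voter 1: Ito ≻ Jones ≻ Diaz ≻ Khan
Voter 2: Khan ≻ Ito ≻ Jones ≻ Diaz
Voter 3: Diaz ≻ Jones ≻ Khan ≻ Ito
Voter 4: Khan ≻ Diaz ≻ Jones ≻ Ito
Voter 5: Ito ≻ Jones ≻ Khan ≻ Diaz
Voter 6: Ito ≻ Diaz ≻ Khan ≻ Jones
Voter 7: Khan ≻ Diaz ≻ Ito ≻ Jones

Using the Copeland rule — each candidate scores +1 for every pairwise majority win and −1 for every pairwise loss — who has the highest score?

Khan

Pairwise results:
  Diaz vs Ito: Ito wins 4–3.
  Diaz vs Khan: Khan wins 4–3.
  Diaz vs Jones: Diaz wins 4–3.
  Ito vs Khan: Khan wins 4–3.
  Ito vs Jones: Ito wins 5–2.
  Khan vs Jones: Khan wins 4–3.
Copeland scores (wins − losses):
  Diaz: 1 − 2 = -1
  Ito: 2 − 1 = 1
  Khan: 3 − 0 = 3
  Jones: 0 − 3 = -3
Khan has the best Copeland score.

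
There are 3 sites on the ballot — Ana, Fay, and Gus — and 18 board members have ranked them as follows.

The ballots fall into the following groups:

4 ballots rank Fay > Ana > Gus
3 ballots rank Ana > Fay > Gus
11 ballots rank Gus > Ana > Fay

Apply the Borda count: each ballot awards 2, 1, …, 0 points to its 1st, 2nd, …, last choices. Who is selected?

Borda scores:
  Ana: 4·1 + 3·2 + 11·1 = 21
  Fay: 4·2 + 3·1 + 11·0 = 11
  Gus: 4·0 + 3·0 + 11·2 = 22
Gus has the highest total.

Gus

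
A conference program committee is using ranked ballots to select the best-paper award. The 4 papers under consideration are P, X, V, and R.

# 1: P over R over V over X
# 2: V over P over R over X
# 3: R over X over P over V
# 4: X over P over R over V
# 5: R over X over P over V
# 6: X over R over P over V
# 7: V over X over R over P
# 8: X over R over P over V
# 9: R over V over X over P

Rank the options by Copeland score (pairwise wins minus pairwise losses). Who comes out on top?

Pairwise results:
  P vs X: X wins 7–2.
  P vs V: P wins 6–3.
  P vs R: R wins 6–3.
  X vs V: X wins 5–4.
  X vs R: R wins 5–4.
  V vs R: R wins 7–2.
Copeland scores (wins − losses):
  P: 1 − 2 = -1
  X: 2 − 1 = 1
  V: 0 − 3 = -3
  R: 3 − 0 = 3
R has the best Copeland score.

R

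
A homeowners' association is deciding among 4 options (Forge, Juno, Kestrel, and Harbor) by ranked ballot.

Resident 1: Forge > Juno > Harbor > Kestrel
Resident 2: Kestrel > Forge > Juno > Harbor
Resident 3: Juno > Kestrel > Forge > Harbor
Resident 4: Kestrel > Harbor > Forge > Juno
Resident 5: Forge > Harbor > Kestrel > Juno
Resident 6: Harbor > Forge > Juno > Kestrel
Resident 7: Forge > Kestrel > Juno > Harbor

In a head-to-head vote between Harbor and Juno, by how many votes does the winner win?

Ballots ranking Harbor above Juno: 3.
Ballots ranking Juno above Harbor: 4.
Juno wins 4–3, a margin of 1.

1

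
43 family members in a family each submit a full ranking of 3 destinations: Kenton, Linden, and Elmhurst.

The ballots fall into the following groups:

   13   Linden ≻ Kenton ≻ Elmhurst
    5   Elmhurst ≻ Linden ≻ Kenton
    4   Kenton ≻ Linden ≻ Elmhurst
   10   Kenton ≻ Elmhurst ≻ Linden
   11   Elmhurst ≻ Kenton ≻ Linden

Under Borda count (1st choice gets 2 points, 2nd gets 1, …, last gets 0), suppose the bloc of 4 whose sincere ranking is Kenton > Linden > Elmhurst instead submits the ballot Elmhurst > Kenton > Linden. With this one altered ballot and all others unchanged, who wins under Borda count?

Borda totals with the altered ballot: Kenton 48, Linden 31, Elmhurst 50.
The switch changes the winner from Kenton to Elmhurst.

Elmhurst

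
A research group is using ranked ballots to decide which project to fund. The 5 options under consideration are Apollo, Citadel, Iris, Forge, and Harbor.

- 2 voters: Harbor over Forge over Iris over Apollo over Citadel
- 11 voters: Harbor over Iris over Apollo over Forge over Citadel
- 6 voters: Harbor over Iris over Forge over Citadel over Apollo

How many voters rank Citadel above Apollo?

Ballots ranking Citadel above Apollo: 6.
Ballots ranking Apollo above Citadel: 2+11 = 13.
So 6 of 19 voters prefer Citadel to Apollo.

6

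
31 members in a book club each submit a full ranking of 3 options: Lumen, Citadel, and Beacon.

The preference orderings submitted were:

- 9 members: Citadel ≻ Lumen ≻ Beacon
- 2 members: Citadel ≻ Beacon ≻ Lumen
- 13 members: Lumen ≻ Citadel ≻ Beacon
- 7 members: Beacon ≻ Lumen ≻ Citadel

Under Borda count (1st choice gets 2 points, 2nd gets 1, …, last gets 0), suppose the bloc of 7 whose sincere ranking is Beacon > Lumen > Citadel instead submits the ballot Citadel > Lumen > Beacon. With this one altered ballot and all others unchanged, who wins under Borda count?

Borda totals with the altered ballot: Lumen 42, Citadel 49, Beacon 2.
The switch changes the winner from Lumen to Citadel.

Citadel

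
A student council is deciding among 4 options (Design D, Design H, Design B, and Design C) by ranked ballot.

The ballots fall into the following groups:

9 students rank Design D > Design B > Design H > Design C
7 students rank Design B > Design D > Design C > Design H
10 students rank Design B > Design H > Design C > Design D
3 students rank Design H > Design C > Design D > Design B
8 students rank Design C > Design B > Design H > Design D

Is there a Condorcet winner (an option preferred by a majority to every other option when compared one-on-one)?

Yes

Head-to-head results (37 voters total):
Design D vs Design H: Design H wins 21–16.
Design D vs Design B: Design B wins 25–12.
Design D vs Design C: Design C wins 21–16.
Design H vs Design B: Design B wins 34–3.
Design H vs Design C: Design H wins 22–15.
Design B vs Design C: Design B wins 26–11.
Design B beats each rival — Design D (25–12), Design H (34–3), Design C (26–11) — so Design B is the Condorcet winner.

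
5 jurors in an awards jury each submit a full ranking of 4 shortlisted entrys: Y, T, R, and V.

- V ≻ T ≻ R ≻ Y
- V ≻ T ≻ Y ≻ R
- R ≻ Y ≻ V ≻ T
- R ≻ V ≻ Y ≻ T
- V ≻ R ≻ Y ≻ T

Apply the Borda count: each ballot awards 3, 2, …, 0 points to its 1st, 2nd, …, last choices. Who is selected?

Borda scores:
  Y: 0 + 1 + 2 + 1 + 1 = 5
  T: 2 + 2 + 0 + 0 + 0 = 4
  R: 1 + 0 + 3 + 3 + 2 = 9
  V: 3 + 3 + 1 + 2 + 3 = 12
V has the highest total.

V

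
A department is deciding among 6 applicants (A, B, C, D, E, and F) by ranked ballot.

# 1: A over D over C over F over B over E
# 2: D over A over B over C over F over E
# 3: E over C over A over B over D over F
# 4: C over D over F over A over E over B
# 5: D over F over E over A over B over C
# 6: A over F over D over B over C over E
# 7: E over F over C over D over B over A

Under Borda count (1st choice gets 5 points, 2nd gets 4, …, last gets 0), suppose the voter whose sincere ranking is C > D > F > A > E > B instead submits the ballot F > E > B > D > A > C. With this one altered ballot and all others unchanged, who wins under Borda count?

Borda totals with the altered ballot: A 20, B 13, C 13, D 22, E 17, F 20.
The winner is unchanged: still D.

D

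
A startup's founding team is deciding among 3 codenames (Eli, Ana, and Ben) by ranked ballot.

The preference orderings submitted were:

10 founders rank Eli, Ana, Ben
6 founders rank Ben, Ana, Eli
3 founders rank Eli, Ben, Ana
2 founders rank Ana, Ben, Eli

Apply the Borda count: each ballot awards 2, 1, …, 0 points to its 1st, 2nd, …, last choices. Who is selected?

Eli

Borda scores:
  Eli: 10·2 + 6·0 + 3·2 + 2·0 = 26
  Ana: 10·1 + 6·1 + 3·0 + 2·2 = 20
  Ben: 10·0 + 6·2 + 3·1 + 2·1 = 17
Eli has the highest total.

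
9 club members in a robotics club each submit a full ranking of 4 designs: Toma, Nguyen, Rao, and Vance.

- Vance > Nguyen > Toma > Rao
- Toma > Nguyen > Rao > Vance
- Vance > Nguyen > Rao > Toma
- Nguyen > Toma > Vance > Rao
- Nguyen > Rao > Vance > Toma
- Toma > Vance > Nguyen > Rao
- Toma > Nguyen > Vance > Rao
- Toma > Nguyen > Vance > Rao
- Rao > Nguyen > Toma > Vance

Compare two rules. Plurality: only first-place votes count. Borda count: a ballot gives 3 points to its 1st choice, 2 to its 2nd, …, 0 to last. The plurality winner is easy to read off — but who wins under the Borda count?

Nguyen

Plurality first-place counts: Toma 4, Nguyen 2, Rao 1, Vance 2 → Toma.
Borda totals: Toma 16, Nguyen 19, Rao 7, Vance 12 → Nguyen.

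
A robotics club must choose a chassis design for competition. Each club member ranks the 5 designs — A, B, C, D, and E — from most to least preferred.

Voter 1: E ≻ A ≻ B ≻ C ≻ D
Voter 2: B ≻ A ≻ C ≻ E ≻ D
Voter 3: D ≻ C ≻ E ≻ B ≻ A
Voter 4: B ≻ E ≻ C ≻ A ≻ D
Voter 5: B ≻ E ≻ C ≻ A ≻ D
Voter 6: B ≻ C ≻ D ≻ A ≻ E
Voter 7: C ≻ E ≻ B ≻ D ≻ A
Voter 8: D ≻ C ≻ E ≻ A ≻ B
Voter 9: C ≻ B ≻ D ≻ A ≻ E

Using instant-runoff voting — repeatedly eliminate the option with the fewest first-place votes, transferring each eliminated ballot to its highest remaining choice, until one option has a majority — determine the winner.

Round 1: B 4, C 2, D 2, E 1, A 0. A has the fewest and is eliminated.
Round 2: B 4, C 2, D 2, E 1. E has the fewest and is eliminated.
Round 3: B 5, C 2, D 2. B has a majority.

B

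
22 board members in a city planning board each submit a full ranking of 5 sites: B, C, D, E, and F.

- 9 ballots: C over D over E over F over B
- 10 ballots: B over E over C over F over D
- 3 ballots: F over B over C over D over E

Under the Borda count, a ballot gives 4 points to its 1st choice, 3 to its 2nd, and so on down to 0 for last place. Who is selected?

Borda scores:
  B: 9·0 + 10·4 + 3·3 = 49
  C: 9·4 + 10·2 + 3·2 = 62
  D: 9·3 + 10·0 + 3·1 = 30
  E: 9·2 + 10·3 + 3·0 = 48
  F: 9·1 + 10·1 + 3·4 = 31
C has the highest total.

C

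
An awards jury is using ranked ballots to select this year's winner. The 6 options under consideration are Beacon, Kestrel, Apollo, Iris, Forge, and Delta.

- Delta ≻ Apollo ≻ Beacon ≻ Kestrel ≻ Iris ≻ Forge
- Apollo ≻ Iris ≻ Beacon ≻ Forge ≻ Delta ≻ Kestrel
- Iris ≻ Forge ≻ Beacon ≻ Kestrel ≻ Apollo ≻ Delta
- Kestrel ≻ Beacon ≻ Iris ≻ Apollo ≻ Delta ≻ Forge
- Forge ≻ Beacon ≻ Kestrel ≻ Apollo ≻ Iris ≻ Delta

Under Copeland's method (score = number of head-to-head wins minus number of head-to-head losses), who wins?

Beacon

Pairwise results:
  Beacon vs Kestrel: Beacon wins 4–1.
  Beacon vs Apollo: Beacon wins 3–2.
  Beacon vs Iris: Beacon wins 3–2.
  Beacon vs Forge: Beacon wins 3–2.
  Beacon vs Delta: Beacon wins 4–1.
  Kestrel vs Apollo: Kestrel wins 3–2.
  Kestrel vs Iris: Kestrel wins 3–2.
  Kestrel vs Forge: Forge wins 3–2.
  Kestrel vs Delta: Kestrel wins 3–2.
  Apollo vs Iris: Apollo wins 3–2.
  Apollo vs Forge: Apollo wins 3–2.
  Apollo vs Delta: Apollo wins 4–1.
  Iris vs Forge: Iris wins 4–1.
  Iris vs Delta: Iris wins 4–1.
  Forge vs Delta: Forge wins 3–2.
Copeland scores (wins − losses):
  Beacon: 5 − 0 = 5
  Kestrel: 3 − 2 = 1
  Apollo: 3 − 2 = 1
  Iris: 2 − 3 = -1
  Forge: 2 − 3 = -1
  Delta: 0 − 5 = -5
Beacon has the best Copeland score.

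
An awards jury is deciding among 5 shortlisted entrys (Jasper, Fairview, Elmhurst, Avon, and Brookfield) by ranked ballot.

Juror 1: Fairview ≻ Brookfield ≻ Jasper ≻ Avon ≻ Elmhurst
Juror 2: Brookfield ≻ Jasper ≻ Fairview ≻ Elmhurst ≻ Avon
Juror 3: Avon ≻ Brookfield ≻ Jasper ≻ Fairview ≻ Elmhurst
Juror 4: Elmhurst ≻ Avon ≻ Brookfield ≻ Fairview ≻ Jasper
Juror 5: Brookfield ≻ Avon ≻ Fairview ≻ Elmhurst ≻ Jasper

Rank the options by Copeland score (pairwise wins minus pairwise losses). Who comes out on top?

Pairwise results:
  Jasper vs Fairview: Fairview wins 3–2.
  Jasper vs Elmhurst: Jasper wins 3–2.
  Jasper vs Avon: Avon wins 3–2.
  Jasper vs Brookfield: Brookfield wins 5–0.
  Fairview vs Elmhurst: Fairview wins 4–1.
  Fairview vs Avon: Avon wins 3–2.
  Fairview vs Brookfield: Brookfield wins 4–1.
  Elmhurst vs Avon: Avon wins 3–2.
  Elmhurst vs Brookfield: Brookfield wins 4–1.
  Avon vs Brookfield: Brookfield wins 3–2.
Copeland scores (wins − losses):
  Jasper: 1 − 3 = -2
  Fairview: 2 − 2 = 0
  Elmhurst: 0 − 4 = -4
  Avon: 3 − 1 = 2
  Brookfield: 4 − 0 = 4
Brookfield has the best Copeland score.

Brookfield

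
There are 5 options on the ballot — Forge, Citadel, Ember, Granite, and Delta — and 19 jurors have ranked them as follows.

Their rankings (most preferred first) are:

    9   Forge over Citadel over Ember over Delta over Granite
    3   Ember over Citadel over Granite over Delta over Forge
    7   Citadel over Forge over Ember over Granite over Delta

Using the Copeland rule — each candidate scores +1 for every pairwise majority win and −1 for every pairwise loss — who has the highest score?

Pairwise results:
  Forge vs Citadel: Citadel wins 10–9.
  Forge vs Ember: Forge wins 16–3.
  Forge vs Granite: Forge wins 16–3.
  Forge vs Delta: Forge wins 16–3.
  Citadel vs Ember: Citadel wins 16–3.
  Citadel vs Granite: Citadel wins 19–0.
  Citadel vs Delta: Citadel wins 19–0.
  Ember vs Granite: Ember wins 19–0.
  Ember vs Delta: Ember wins 19–0.
  Granite vs Delta: Granite wins 10–9.
Copeland scores (wins − losses):
  Forge: 3 − 1 = 2
  Citadel: 4 − 0 = 4
  Ember: 2 − 2 = 0
  Granite: 1 − 3 = -2
  Delta: 0 − 4 = -4
Citadel has the best Copeland score.

Citadel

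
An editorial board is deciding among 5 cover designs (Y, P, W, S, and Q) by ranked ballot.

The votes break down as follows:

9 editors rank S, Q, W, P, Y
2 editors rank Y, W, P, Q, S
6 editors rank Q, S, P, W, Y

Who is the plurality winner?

S

First-place vote totals:
  Y: 2
  P: 0
  W: 0
  S: 9
  Q: 6
S has the most first-place votes.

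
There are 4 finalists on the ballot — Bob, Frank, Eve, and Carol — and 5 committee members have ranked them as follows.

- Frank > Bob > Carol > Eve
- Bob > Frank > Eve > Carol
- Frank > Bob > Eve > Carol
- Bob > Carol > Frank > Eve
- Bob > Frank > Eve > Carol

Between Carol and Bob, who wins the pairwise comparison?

Bob

Ballots ranking Carol above Bob: 0.
Ballots ranking Bob above Carol: 5.
Bob wins the head-to-head, 5–0.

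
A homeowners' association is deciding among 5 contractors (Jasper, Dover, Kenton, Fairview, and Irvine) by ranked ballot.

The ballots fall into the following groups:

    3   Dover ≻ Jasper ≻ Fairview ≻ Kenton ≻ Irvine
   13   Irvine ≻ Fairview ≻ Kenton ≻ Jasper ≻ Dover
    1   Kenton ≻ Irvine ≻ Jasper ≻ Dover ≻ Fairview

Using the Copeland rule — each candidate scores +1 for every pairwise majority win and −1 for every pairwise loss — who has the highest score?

Pairwise results:
  Jasper vs Dover: Jasper wins 14–3.
  Jasper vs Kenton: Kenton wins 14–3.
  Jasper vs Fairview: Fairview wins 13–4.
  Jasper vs Irvine: Irvine wins 14–3.
  Dover vs Kenton: Kenton wins 14–3.
  Dover vs Fairview: Fairview wins 13–4.
  Dover vs Irvine: Irvine wins 14–3.
  Kenton vs Fairview: Fairview wins 16–1.
  Kenton vs Irvine: Irvine wins 13–4.
  Fairview vs Irvine: Irvine wins 14–3.
Copeland scores (wins − losses):
  Jasper: 1 − 3 = -2
  Dover: 0 − 4 = -4
  Kenton: 2 − 2 = 0
  Fairview: 3 − 1 = 2
  Irvine: 4 − 0 = 4
Irvine has the best Copeland score.

Irvine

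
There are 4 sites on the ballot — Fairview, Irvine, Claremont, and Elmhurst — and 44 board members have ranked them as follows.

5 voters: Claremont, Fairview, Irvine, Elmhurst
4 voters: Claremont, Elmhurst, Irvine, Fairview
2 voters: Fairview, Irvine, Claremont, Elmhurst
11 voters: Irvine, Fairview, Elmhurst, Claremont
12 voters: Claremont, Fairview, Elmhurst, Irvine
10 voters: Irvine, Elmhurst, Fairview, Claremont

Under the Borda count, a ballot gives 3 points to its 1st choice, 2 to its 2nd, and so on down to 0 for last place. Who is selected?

Irvine

Borda scores:
  Fairview: 5·2 + 4·0 + 2·3 + 11·2 + 12·2 + 10·1 = 72
  Irvine: 5·1 + 4·1 + 2·2 + 11·3 + 12·0 + 10·3 = 76
  Claremont: 5·3 + 4·3 + 2·1 + 11·0 + 12·3 + 10·0 = 65
  Elmhurst: 5·0 + 4·2 + 2·0 + 11·1 + 12·1 + 10·2 = 51
Irvine has the highest total.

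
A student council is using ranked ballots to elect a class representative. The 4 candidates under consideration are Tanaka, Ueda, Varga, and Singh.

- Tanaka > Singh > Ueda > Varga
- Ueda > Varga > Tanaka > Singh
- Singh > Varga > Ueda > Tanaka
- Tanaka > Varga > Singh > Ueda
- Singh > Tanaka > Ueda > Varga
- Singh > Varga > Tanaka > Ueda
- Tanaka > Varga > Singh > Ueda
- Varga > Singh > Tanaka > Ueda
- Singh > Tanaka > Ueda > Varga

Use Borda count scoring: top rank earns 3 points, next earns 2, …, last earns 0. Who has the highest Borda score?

Singh

Borda scores:
  Tanaka: 3 + 1 + 0 + 3 + 2 + 1 + 3 + 1 + 2 = 16
  Ueda: 1 + 3 + 1 + 0 + 1 + 0 + 0 + 0 + 1 = 7
  Varga: 0 + 2 + 2 + 2 + 0 + 2 + 2 + 3 + 0 = 13
  Singh: 2 + 0 + 3 + 1 + 3 + 3 + 1 + 2 + 3 = 18
Singh has the highest total.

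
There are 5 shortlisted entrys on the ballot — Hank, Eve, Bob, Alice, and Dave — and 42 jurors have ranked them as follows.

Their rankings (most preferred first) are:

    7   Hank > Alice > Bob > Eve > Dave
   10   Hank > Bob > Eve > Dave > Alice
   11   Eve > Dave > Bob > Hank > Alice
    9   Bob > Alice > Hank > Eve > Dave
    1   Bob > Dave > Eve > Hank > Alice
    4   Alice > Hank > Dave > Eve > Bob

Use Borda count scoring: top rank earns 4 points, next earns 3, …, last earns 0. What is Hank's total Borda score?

Borda scores:
  Hank: 7·4 + 10·4 + 11·1 + 9·2 + 1 + 4·3 = 110
  Eve: 7·1 + 10·2 + 11·4 + 9·1 + 2 + 4·1 = 86
  Bob: 7·2 + 10·3 + 11·2 + 9·4 + 4 + 4·0 = 106
  Alice: 7·3 + 10·0 + 11·0 + 9·3 + 0 + 4·4 = 64
  Dave: 7·0 + 10·1 + 11·3 + 9·0 + 3 + 4·2 = 54

110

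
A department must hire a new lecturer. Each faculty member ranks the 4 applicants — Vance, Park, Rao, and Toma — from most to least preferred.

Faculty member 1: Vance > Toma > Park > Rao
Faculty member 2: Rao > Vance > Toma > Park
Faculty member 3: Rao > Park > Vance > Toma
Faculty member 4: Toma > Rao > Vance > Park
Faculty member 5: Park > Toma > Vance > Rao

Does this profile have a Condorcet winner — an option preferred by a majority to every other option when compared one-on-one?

Head-to-head results (5 voters total):
Vance vs Park: Vance wins 3–2.
Vance vs Rao: Rao wins 3–2.
Vance vs Toma: Vance wins 3–2.
Park vs Rao: Rao wins 3–2.
Park vs Toma: Toma wins 3–2.
Rao vs Toma: Toma wins 3–2.
No candidate beats all others: Vance beats Toma beats Rao beats Vance, a majority cycle.

No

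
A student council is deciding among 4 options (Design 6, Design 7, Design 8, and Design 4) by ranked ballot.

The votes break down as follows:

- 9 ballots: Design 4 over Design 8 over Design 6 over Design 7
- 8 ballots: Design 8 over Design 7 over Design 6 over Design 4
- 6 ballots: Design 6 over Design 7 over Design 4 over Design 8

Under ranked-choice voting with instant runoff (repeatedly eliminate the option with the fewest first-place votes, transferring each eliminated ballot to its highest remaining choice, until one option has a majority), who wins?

Round 1: Design 4 9, Design 8 8, Design 6 6, Design 7 0. Design 7 has the fewest and is eliminated.
Round 2: Design 4 9, Design 8 8, Design 6 6. Design 6 has the fewest and is eliminated.
Round 3: Design 4 15, Design 8 8. Design 4 has a majority.

Design 4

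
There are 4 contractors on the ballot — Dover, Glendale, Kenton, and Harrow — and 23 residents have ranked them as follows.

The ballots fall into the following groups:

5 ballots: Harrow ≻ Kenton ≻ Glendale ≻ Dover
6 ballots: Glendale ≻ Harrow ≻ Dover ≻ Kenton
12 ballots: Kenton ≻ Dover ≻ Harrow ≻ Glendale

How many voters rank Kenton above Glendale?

Ballots ranking Kenton above Glendale: 5+12 = 17.
Ballots ranking Glendale above Kenton: 6.
So 17 of 23 voters prefer Kenton to Glendale.

17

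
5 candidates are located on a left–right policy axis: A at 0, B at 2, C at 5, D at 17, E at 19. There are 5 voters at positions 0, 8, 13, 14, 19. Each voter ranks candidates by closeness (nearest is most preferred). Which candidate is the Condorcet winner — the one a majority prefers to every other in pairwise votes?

With single-peaked preferences on a line, the Condorcet winner is the candidate closest to the median voter.
The median voter (position 13) is closest to D at 17.
Check: D vs C — voters closer to D: 3 of 5.

D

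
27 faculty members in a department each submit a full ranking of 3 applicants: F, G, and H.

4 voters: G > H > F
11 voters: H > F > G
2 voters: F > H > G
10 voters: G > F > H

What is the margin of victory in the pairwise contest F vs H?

Ballots ranking F above H: 2+10 = 12.
Ballots ranking H above F: 4+11 = 15.
H wins 15–12, a margin of 3.

3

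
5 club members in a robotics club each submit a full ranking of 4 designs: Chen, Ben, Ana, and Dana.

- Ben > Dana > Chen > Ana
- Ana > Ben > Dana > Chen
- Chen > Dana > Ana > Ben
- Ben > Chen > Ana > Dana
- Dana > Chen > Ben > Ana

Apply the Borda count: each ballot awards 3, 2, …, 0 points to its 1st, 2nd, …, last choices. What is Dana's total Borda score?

8

Borda scores:
  Chen: 1 + 0 + 3 + 2 + 2 = 8
  Ben: 3 + 2 + 0 + 3 + 1 = 9
  Ana: 0 + 3 + 1 + 1 + 0 = 5
  Dana: 2 + 1 + 2 + 0 + 3 = 8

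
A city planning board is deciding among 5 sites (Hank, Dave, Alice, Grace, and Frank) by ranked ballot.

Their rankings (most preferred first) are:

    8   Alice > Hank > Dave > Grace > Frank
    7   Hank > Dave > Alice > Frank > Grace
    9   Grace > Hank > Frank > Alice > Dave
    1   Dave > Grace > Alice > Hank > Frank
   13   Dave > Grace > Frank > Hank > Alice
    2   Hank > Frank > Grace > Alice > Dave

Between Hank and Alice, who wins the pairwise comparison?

Hank

Ballots ranking Hank above Alice: 7+9+13+2 = 31.
Ballots ranking Alice above Hank: 8+1 = 9.
Hank wins the head-to-head, 31–9.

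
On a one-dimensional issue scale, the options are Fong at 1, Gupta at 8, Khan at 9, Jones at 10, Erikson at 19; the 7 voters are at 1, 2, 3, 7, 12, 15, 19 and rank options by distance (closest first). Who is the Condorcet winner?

With single-peaked preferences on a line, the Condorcet winner is the candidate closest to the median voter.
The median voter (position 7) is closest to Gupta at 8.
Check: Gupta vs Jones — voters closer to Gupta: 4 of 7.

Gupta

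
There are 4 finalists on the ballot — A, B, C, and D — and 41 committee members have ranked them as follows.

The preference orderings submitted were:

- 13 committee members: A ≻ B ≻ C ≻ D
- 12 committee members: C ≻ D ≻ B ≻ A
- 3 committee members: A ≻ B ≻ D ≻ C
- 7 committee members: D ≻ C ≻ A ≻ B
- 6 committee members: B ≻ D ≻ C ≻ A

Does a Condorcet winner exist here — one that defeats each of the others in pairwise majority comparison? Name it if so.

Head-to-head results (41 voters total):
A vs B: A wins 23–18.
A vs C: C wins 25–16.
A vs D: D wins 25–16.
B vs C: B wins 22–19.
B vs D: B wins 22–19.
C vs D: C wins 25–16.
No candidate beats all others: A beats B beats C beats A, a majority cycle.

There is no Condorcet winner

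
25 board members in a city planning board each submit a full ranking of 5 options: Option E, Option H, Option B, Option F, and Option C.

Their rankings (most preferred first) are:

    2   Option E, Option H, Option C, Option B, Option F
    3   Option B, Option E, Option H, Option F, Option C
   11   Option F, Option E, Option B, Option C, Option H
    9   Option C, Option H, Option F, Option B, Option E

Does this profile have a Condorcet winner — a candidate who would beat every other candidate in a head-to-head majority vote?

No

Head-to-head results (25 voters total):
Option E vs Option H: Option E wins 16–9.
Option E vs Option B: Option E wins 13–12.
Option E vs Option F: Option F wins 20–5.
Option E vs Option C: Option E wins 16–9.
Option H vs Option B: Option B wins 14–11.
Option H vs Option F: Option H wins 14–11.
Option H vs Option C: Option C wins 20–5.
Option B vs Option F: Option F wins 20–5.
Option B vs Option C: Option B wins 14–11.
Option F vs Option C: Option F wins 14–11.
No candidate beats all others: Option E beats Option H beats Option F beats Option E, a majority cycle.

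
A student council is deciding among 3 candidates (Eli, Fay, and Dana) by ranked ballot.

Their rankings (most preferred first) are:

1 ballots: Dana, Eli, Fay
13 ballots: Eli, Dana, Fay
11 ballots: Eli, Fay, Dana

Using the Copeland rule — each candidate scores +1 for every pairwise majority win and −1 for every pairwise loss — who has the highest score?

Eli

Pairwise results:
  Eli vs Fay: Eli wins 25–0.
  Eli vs Dana: Eli wins 24–1.
  Fay vs Dana: Dana wins 14–11.
Copeland scores (wins − losses):
  Eli: 2 − 0 = 2
  Fay: 0 − 2 = -2
  Dana: 1 − 1 = 0
Eli has the best Copeland score.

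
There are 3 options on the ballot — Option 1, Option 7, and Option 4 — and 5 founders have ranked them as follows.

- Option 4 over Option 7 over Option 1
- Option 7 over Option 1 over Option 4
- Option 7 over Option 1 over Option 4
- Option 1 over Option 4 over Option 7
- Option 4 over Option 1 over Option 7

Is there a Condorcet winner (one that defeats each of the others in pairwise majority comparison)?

Head-to-head results (5 voters total):
Option 1 vs Option 7: Option 7 wins 3–2.
Option 1 vs Option 4: Option 1 wins 3–2.
Option 7 vs Option 4: Option 4 wins 3–2.
No candidate beats all others: Option 1 beats Option 4 beats Option 7 beats Option 1, a majority cycle.

No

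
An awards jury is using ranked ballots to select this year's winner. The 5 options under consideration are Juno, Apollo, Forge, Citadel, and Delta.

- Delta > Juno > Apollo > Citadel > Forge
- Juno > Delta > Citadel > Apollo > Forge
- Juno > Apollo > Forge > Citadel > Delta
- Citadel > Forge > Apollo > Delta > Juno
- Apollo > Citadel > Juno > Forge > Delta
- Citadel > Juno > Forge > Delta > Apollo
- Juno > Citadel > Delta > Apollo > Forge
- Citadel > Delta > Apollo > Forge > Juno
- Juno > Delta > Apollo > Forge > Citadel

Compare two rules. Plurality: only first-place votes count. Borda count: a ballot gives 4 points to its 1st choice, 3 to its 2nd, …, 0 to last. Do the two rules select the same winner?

Yes

Plurality first-place counts: Juno 4, Apollo 1, Forge 0, Citadel 3, Delta 1 → Juno.
Borda totals: Juno 24, Apollo 17, Forge 10, Citadel 22, Delta 17 → Juno.
The two rules agree on Juno.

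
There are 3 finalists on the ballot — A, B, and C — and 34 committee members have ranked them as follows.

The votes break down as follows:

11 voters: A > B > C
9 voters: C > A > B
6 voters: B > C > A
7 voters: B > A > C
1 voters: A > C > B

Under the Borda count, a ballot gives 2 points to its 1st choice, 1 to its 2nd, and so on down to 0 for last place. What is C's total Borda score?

25

Borda scores:
  A: 11·2 + 9·1 + 6·0 + 7·1 + 2 = 40
  B: 11·1 + 9·0 + 6·2 + 7·2 + 0 = 37
  C: 11·0 + 9·2 + 6·1 + 7·0 + 1 = 25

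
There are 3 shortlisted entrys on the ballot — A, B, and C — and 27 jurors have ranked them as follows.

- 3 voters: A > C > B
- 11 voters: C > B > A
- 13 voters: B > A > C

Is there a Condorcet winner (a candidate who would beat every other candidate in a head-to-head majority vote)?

No

Head-to-head results (27 voters total):
A vs B: B wins 24–3.
A vs C: A wins 16–11.
B vs C: C wins 14–13.
No candidate beats all others: A beats C beats B beats A, a majority cycle.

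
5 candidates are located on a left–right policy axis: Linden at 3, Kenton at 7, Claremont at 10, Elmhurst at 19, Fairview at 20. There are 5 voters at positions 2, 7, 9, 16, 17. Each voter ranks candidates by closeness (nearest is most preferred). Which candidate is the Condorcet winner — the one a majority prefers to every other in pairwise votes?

Claremont

With single-peaked preferences on a line, the Condorcet winner is the candidate closest to the median voter.
The median voter (position 9) is closest to Claremont at 10.
Check: Claremont vs Fairview — voters closer to Claremont: 3 of 5.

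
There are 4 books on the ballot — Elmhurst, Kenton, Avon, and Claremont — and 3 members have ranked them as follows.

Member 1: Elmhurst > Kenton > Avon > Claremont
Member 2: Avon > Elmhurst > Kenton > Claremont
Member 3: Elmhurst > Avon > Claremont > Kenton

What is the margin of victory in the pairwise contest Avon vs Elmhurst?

Ballots ranking Avon above Elmhurst: 1.
Ballots ranking Elmhurst above Avon: 2.
Elmhurst wins 2–1, a margin of 1.

1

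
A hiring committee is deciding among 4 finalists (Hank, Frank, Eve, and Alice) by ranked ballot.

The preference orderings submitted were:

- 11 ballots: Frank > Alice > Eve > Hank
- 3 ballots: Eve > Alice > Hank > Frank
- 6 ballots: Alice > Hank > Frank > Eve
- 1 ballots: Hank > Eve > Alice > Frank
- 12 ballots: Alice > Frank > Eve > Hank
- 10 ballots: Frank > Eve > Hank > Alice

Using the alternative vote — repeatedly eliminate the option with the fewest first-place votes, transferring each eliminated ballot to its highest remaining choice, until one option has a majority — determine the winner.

Alice

Round 1: Frank 21, Alice 18, Eve 3, Hank 1. Hank has the fewest and is eliminated.
Round 2: Frank 21, Alice 18, Eve 4. Eve has the fewest and is eliminated.
Round 3: Alice 22, Frank 21. Alice has a majority.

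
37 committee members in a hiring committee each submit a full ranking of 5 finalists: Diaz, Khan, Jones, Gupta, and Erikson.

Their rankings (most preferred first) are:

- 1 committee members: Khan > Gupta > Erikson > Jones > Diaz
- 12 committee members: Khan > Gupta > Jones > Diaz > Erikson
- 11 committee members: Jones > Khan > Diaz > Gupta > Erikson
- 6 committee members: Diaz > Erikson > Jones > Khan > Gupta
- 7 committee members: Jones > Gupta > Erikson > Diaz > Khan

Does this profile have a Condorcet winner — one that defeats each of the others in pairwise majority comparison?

Yes

Head-to-head results (37 voters total):
Diaz vs Khan: Khan wins 24–13.
Diaz vs Jones: Jones wins 31–6.
Diaz vs Gupta: Gupta wins 20–17.
Diaz vs Erikson: Diaz wins 29–8.
Khan vs Jones: Jones wins 24–13.
Khan vs Gupta: Khan wins 30–7.
Khan vs Erikson: Khan wins 24–13.
Jones vs Gupta: Jones wins 24–13.
Jones vs Erikson: Jones wins 30–7.
Gupta vs Erikson: Gupta wins 31–6.
Jones beats each rival — Diaz (31–6), Khan (24–13), Gupta (24–13), Erikson (30–7) — so Jones is the Condorcet winner.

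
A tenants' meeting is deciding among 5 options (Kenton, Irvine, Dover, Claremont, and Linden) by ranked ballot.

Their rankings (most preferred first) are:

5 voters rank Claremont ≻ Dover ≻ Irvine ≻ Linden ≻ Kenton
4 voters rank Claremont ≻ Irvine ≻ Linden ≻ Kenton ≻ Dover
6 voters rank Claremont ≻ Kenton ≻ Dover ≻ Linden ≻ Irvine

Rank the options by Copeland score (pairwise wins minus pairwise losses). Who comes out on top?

Pairwise results:
  Kenton vs Irvine: Irvine wins 9–6.
  Kenton vs Dover: Kenton wins 10–5.
  Kenton vs Claremont: Claremont wins 15–0.
  Kenton vs Linden: Linden wins 9–6.
  Irvine vs Dover: Dover wins 11–4.
  Irvine vs Claremont: Claremont wins 15–0.
  Irvine vs Linden: Irvine wins 9–6.
  Dover vs Claremont: Claremont wins 15–0.
  Dover vs Linden: Dover wins 11–4.
  Claremont vs Linden: Claremont wins 15–0.
Copeland scores (wins − losses):
  Kenton: 1 − 3 = -2
  Irvine: 2 − 2 = 0
  Dover: 2 − 2 = 0
  Claremont: 4 − 0 = 4
  Linden: 1 − 3 = -2
Claremont has the best Copeland score.

Claremont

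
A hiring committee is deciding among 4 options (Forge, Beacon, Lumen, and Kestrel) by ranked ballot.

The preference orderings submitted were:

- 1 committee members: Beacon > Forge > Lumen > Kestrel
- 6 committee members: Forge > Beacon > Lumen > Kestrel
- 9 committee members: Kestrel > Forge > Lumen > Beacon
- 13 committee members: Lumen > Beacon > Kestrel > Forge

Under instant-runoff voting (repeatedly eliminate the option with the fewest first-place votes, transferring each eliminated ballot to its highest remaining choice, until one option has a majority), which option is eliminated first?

Beacon

Round 1: Lumen 13, Kestrel 9, Forge 6, Beacon 1. Beacon has the fewest and is eliminated.
Round 2: Lumen 13, Kestrel 9, Forge 7. Forge has the fewest and is eliminated.
Round 3: Lumen 20, Kestrel 9. Lumen has a majority.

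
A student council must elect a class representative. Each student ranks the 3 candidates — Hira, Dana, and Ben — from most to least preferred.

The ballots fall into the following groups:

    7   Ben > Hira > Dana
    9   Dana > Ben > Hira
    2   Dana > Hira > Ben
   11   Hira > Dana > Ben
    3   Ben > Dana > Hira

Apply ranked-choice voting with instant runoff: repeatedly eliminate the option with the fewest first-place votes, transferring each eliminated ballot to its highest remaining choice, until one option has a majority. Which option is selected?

Hira

Round 1: Hira 11, Dana 11, Ben 10. Ben has the fewest and is eliminated.
Round 2: Hira 18, Dana 14. Hira has a majority.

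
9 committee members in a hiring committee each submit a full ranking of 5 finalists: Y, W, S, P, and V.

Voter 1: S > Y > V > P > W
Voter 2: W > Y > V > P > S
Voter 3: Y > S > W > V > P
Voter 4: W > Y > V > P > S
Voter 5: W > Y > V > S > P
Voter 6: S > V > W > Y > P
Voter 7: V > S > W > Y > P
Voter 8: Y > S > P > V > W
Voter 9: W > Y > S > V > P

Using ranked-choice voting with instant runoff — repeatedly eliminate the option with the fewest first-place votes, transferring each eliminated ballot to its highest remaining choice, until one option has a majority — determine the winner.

Round 1: W 4, Y 2, S 2, V 1, P 0. P has the fewest and is eliminated.
Round 2: W 4, Y 2, S 2, V 1. V has the fewest and is eliminated.
Round 3: W 4, S 3, Y 2. Y has the fewest and is eliminated.
Round 4: S 5, W 4. S has a majority.

S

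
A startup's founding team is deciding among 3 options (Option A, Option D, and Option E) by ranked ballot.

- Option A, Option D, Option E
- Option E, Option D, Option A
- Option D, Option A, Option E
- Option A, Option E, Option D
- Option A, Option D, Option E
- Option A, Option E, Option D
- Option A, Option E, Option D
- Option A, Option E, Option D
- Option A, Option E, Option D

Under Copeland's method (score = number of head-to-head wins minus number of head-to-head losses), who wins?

Option A

Pairwise results:
  Option A vs Option D: Option A wins 7–2.
  Option A vs Option E: Option A wins 8–1.
  Option D vs Option E: Option E wins 6–3.
Copeland scores (wins − losses):
  Option A: 2 − 0 = 2
  Option D: 0 − 2 = -2
  Option E: 1 − 1 = 0
Option A has the best Copeland score.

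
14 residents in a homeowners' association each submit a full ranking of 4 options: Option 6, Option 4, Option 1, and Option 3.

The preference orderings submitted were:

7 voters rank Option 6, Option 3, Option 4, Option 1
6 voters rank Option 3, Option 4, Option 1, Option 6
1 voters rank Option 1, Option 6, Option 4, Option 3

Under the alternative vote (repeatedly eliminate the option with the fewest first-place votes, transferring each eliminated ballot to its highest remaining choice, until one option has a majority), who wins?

Option 6

Round 1: Option 6 7, Option 3 6, Option 1 1, Option 4 0. Option 4 has the fewest and is eliminated.
Round 2: Option 6 7, Option 3 6, Option 1 1. Option 1 has the fewest and is eliminated.
Round 3: Option 6 8, Option 3 6. Option 6 has a majority.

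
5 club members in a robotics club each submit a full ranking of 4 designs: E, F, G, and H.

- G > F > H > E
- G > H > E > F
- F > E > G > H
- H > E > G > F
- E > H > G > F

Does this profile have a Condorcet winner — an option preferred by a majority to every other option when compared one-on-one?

No

Head-to-head results (5 voters total):
E vs F: E wins 3–2.
E vs G: E wins 3–2.
E vs H: H wins 3–2.
F vs G: G wins 4–1.
F vs H: H wins 3–2.
G vs H: G wins 3–2.
No candidate beats all others: E beats G beats H beats E, a majority cycle.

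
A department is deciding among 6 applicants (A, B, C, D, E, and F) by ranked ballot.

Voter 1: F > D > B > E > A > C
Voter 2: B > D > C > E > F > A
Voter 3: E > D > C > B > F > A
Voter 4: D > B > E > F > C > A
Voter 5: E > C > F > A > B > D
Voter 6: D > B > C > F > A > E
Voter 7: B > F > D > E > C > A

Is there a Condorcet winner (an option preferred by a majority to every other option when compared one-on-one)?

Head-to-head results (7 voters total):
A vs B: B wins 6–1.
A vs C: C wins 6–1.
A vs D: D wins 6–1.
A vs E: E wins 6–1.
A vs F: F wins 7–0.
B vs C: B wins 5–2.
B vs D: D wins 4–3.
B vs E: B wins 5–2.
B vs F: B wins 5–2.
C vs D: D wins 6–1.
C vs E: E wins 5–2.
C vs F: C wins 4–3.
D vs E: D wins 5–2.
D vs F: D wins 4–3.
E vs F: E wins 4–3.
D beats each rival — A (6–1), B (4–3), C (6–1), E (5–2), F (4–3) — so D is the Condorcet winner.

Yes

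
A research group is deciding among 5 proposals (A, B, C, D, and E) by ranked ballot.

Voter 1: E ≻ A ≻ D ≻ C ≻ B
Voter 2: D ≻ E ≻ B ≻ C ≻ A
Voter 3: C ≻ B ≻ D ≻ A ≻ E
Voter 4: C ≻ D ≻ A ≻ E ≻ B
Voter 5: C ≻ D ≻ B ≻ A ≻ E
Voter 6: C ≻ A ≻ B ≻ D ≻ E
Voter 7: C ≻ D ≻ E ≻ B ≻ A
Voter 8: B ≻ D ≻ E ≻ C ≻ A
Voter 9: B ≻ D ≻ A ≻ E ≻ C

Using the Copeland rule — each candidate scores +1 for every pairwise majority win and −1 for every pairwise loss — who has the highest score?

Pairwise results:
  A vs B: B wins 6–3.
  A vs C: C wins 7–2.
  A vs D: D wins 7–2.
  A vs E: A wins 5–4.
  B vs C: C wins 6–3.
  B vs D: D wins 5–4.
  B vs E: B wins 5–4.
  C vs D: C wins 5–4.
  C vs E: C wins 5–4.
  D vs E: D wins 8–1.
Copeland scores (wins − losses):
  A: 1 − 3 = -2
  B: 2 − 2 = 0
  C: 4 − 0 = 4
  D: 3 − 1 = 2
  E: 0 − 4 = -4
C has the best Copeland score.

C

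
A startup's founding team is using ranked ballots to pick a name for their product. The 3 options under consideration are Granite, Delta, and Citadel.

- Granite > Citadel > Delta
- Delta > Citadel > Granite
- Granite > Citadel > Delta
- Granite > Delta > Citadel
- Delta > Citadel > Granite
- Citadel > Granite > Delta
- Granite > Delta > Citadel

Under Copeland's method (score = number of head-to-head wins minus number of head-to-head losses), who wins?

Granite

Pairwise results:
  Granite vs Delta: Granite wins 5–2.
  Granite vs Citadel: Granite wins 4–3.
  Delta vs Citadel: Delta wins 4–3.
Copeland scores (wins − losses):
  Granite: 2 − 0 = 2
  Delta: 1 − 1 = 0
  Citadel: 0 − 2 = -2
Granite has the best Copeland score.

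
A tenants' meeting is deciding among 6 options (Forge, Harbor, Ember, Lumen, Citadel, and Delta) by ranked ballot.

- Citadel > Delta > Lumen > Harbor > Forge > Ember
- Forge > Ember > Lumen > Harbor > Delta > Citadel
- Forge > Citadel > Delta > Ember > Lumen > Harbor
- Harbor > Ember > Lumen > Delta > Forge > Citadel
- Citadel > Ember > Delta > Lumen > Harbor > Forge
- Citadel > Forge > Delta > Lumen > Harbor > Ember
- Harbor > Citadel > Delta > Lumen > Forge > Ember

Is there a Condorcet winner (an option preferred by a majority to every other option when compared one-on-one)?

Head-to-head results (7 voters total):
Forge vs Harbor: Harbor wins 4–3.
Forge vs Ember: Forge wins 5–2.
Forge vs Lumen: Lumen wins 4–3.
Forge vs Citadel: Citadel wins 4–3.
Forge vs Delta: Delta wins 4–3.
Harbor vs Ember: Harbor wins 4–3.
Harbor vs Lumen: Lumen wins 5–2.
Harbor vs Citadel: Citadel wins 4–3.
Harbor vs Delta: Delta wins 4–3.
Ember vs Lumen: Ember wins 4–3.
Ember vs Citadel: Citadel wins 5–2.
Ember vs Delta: Delta wins 4–3.
Lumen vs Citadel: Citadel wins 5–2.
Lumen vs Delta: Delta wins 5–2.
Citadel vs Delta: Citadel wins 5–2.
Citadel beats each rival — Forge (4–3), Harbor (4–3), Ember (5–2), Lumen (5–2), Delta (5–2) — so Citadel is the Condorcet winner.

Yes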